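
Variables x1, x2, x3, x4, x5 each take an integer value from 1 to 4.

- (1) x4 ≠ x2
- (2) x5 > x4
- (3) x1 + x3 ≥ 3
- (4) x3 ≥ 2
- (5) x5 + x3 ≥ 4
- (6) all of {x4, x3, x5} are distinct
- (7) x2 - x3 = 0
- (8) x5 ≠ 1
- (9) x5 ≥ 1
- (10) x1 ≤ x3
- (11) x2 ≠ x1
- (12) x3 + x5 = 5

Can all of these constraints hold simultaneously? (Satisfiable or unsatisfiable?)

Take x1 = 2, x2 = 3, x3 = 3, x4 = 1, x5 = 2. Then constraint 3: x1 + x3 = 5; constraint 5: x5 + x3 = 5; constraint 7: x2 - x3 = 0, and every other listed constraint is also met.

Satisfiable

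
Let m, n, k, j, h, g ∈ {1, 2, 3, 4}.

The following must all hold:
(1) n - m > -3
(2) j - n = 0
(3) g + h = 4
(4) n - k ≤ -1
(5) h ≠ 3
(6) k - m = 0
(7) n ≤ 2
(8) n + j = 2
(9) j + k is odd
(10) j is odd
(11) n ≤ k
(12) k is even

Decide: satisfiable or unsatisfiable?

Satisfiable

Setting (m, n, k, j, h, g) = (2, 1, 2, 1, 2, 2) satisfies everything: constraint 1: n - m = -1; constraint 2: j - n = 0; constraint 3: g + h = 4, and the others follow.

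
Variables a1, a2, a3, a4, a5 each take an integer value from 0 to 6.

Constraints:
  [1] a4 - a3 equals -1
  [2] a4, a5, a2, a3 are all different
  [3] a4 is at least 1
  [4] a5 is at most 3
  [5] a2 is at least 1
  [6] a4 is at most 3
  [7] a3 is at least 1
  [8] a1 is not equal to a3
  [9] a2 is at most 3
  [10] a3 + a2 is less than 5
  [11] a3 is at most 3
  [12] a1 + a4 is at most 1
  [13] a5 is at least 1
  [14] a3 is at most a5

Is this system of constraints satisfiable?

Unsatisfiable

Constraints 3, 4, 5, 6, 7, 9, 11, and 13 confine each of a4, a5, a2, a3 to the 3 values {1, …, 3}.
Constraint 2 requires all 4 of them to be distinct, but only 3 values are available — impossible by the pigeonhole principle.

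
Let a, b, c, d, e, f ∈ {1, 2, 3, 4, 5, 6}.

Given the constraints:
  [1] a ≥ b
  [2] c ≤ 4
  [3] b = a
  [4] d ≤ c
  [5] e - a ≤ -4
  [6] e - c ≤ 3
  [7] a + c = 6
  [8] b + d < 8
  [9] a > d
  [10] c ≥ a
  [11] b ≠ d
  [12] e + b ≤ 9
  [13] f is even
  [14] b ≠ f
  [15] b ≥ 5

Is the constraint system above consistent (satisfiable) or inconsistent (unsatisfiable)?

Unsatisfiable

From constraints 1 and 15: a ≥ b and b ≥ 5, so a ≥ 5. From constraints 2 and 10: a ≤ c and c ≤ 4, so a ≤ 4. But 4 < 5, so no value of a works.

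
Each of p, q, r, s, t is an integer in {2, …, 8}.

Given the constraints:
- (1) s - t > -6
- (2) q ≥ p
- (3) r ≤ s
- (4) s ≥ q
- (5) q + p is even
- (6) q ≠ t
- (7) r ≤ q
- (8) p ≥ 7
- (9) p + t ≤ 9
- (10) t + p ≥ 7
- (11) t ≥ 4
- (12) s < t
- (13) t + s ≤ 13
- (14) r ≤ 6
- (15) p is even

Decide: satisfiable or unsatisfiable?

From constraint 8: p ≥ 7. From constraint 11: t ≥ 4. Hence p + t ≥ 11. But constraint 9 requires p + t ≤ 9, and 9 < 11. Contradiction.

Unsatisfiable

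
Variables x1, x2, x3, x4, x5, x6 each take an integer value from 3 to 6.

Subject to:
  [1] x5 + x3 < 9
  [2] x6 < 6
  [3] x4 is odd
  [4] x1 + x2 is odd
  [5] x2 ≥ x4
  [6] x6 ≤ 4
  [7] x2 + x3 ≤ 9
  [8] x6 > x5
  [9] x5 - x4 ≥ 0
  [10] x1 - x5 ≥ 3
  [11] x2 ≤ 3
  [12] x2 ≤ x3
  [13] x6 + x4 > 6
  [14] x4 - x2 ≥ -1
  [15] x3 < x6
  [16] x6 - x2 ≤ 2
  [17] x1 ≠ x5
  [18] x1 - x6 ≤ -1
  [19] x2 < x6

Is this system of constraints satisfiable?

Unsatisfiable

Constraints 9, 10, 14, 16, and 18 give x5 − x4 ≥ 0, x4 − x2 ≥ -1, x2 − x6 ≥ -2, x6 − x1 ≥ 1, x1 − x5 ≥ 3.
Adding all 5 inequalities: the left sides telescope to 0, and the right sides sum to 0 + (-1) + (-2) + 1 + 3 = 1. So 0 ≥ 1, which is false.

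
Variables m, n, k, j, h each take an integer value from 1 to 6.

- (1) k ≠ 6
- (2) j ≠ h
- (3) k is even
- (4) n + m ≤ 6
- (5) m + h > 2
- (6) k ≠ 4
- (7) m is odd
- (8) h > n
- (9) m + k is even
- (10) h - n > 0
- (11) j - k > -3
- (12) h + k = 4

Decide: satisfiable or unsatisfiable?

Constraint 7 makes m odd and constraint 3 makes k even, so m + k must be odd. Constraint 9 says m + k is even — contradiction.

Unsatisfiable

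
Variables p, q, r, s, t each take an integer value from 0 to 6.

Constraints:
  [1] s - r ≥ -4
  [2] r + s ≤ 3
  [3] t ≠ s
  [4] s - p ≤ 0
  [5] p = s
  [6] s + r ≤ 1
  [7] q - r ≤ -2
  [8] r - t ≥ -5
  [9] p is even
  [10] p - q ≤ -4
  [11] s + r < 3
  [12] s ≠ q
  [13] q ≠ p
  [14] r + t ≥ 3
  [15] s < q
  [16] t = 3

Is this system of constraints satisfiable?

Unsatisfiable

Constraints 1, 4, 7, and 10 give q − p ≥ 4, p − s ≥ 0, s − r ≥ -4, r − q ≥ 2.
Adding all 4 inequalities: the left sides telescope to 0, and the right sides sum to 4 + 0 + (-4) + 2 = 2. So 0 ≥ 2, which is false.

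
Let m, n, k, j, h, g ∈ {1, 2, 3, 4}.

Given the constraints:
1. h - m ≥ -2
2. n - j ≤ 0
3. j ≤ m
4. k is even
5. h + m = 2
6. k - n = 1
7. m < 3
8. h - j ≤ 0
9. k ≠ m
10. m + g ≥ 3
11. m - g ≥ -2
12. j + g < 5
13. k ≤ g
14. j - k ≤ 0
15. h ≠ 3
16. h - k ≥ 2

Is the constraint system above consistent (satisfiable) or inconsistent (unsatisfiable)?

Unsatisfiable

Constraints 8, 14, and 16 give h − k ≥ 2, k − j ≥ 0, j − h ≥ 0.
Adding all 3 inequalities: the left sides telescope to 0, and the right sides sum to 2 + 0 + 0 = 2. So 0 ≥ 2, which is false.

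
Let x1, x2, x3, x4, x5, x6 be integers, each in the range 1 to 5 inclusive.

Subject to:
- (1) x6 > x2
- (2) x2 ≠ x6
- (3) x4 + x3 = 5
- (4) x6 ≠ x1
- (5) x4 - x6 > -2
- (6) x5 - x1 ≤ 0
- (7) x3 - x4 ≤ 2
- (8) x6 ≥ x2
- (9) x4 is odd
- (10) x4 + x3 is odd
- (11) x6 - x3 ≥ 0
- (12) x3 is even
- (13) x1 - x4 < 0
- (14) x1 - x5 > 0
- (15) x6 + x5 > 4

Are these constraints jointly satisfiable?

Try x1 = 2, x2 = 2, x3 = 2, x4 = 3, x5 = 1, x6 = 4.
Check constraint 3: x4 + x3 = 5; constraint 5: x4 - x6 = -1. The remaining constraints are straightforward to verify.

Satisfiable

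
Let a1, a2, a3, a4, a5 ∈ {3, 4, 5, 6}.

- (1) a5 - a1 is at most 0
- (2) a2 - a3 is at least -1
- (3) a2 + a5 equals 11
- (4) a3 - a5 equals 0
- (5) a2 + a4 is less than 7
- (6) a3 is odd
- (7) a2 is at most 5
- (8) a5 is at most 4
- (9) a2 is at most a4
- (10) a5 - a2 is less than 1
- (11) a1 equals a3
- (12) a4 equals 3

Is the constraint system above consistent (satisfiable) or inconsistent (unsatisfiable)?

From constraint 7: a2 ≤ 5. From constraint 8: a5 ≤ 4. Hence a2 + a5 ≤ 9. But constraint 3 requires a2 + a5 = 11, and 11 > 9. Contradiction.

Unsatisfiable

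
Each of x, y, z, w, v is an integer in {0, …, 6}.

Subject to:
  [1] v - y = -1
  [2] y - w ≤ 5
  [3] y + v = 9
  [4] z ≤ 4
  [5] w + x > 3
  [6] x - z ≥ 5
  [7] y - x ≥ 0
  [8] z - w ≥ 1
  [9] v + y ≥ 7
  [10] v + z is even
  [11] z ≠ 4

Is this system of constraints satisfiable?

Constraints 2, 6, 7, and 8 give z − w ≥ 1, w − y ≥ -5, y − x ≥ 0, x − z ≥ 5.
Adding all 4 inequalities: the left sides telescope to 0, and the right sides sum to 1 + (-5) + 0 + 5 = 1. So 0 ≥ 1, which is false.

Unsatisfiable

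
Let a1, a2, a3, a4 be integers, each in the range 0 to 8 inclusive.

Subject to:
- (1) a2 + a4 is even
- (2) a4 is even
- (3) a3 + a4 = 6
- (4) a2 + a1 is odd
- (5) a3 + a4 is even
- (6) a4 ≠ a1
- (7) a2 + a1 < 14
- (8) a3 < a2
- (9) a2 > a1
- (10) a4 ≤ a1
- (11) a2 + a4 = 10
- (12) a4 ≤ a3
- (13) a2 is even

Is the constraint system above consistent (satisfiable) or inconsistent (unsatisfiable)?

Satisfiable

The assignment a1 = 3, a2 = 8, a3 = 4, a4 = 2 works:
  constraint 3 holds since a3 + a4 = 6.
  constraint 7 holds since a2 + a1 = 11.
The rest check out directly.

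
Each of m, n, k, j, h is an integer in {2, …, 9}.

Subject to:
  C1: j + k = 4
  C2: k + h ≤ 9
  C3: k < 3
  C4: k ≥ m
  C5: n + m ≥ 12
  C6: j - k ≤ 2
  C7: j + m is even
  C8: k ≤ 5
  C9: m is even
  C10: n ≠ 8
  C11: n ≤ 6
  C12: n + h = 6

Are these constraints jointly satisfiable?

From constraint 11: n ≤ 6. From constraints 4 and 8: m ≤ k ≤ 5. Hence n + m ≤ 11. But constraint 5 requires n + m ≥ 12, and 12 > 11. Contradiction.

Unsatisfiable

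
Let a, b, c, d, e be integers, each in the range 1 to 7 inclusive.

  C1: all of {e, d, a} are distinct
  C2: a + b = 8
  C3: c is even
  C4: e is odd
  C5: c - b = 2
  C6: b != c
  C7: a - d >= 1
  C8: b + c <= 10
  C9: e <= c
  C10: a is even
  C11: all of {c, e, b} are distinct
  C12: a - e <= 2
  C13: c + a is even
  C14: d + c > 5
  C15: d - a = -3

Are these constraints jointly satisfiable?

Try a = 4, b = 4, c = 6, d = 1, e = 5.
Check constraint 2: a + b = 8; constraint 5: c - b = 2. The remaining constraints are straightforward to verify.

Satisfiable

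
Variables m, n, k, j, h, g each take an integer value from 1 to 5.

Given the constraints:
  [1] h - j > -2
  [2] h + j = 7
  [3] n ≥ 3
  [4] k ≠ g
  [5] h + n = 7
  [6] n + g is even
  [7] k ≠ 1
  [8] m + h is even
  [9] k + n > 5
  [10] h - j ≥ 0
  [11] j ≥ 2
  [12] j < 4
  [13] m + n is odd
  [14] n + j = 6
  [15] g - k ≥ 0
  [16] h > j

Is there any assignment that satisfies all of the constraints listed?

Satisfiable

Take m = 4, n = 3, k = 3, j = 3, h = 4, g = 5. Then constraint 1: h - j = 1; constraint 2: h + j = 7, and every other listed constraint is also met.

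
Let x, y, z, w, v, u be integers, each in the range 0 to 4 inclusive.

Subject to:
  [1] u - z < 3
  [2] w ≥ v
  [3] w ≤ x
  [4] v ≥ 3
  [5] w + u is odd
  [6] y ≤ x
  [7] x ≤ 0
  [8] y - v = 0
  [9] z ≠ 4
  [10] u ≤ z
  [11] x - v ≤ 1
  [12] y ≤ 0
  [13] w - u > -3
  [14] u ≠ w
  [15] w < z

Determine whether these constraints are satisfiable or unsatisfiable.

From constraints 2 and 4: w ≥ v and v ≥ 3, so w ≥ 3. From constraints 3 and 7: w ≤ x and x ≤ 0, so w ≤ 0. But 0 < 3, so no value of w works.

Unsatisfiable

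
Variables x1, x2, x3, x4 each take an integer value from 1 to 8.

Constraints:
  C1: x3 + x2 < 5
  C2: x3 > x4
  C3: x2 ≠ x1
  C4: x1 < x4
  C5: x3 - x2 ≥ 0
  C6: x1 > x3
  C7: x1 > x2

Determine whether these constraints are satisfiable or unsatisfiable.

Unsatisfiable

Constraints 2, 4, and 6 give x3 < x1, x1 < x4, x4 < x3. Chaining: x3 < x1 < x4 < x3, which forces x3 < x3 — impossible.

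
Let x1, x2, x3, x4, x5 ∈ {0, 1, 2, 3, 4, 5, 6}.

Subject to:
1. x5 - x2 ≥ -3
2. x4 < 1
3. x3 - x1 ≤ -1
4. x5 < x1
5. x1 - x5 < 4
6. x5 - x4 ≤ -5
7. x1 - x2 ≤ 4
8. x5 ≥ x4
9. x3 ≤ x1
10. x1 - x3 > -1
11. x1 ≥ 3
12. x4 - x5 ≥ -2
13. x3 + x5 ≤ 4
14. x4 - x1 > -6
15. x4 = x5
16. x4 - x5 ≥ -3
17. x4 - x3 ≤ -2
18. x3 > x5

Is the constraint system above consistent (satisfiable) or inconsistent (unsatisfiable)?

Unsatisfiable

Constraints 1, 3, 6, 7, and 17 give x2 − x1 ≥ -4, x1 − x3 ≥ 1, x3 − x4 ≥ 2, x4 − x5 ≥ 5, x5 − x2 ≥ -3.
Adding all 5 inequalities: the left sides telescope to 0, and the right sides sum to (-4) + 1 + 2 + 5 + (-3) = 1. So 0 ≥ 1, which is false.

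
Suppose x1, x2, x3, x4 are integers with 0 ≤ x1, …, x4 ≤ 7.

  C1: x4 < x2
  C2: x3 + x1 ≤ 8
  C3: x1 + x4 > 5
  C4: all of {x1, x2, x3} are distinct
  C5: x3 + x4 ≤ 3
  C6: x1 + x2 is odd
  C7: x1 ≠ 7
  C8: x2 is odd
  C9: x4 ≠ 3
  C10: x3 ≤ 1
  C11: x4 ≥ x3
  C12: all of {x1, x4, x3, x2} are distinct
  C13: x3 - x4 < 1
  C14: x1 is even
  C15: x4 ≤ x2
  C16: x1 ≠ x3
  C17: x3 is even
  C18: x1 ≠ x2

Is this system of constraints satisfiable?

One satisfying assignment is x1 = 6, x2 = 5, x3 = 0, x4 = 1.
For the less obvious constraints — constraint 2: x3 + x1 = 6; constraint 3: x1 + x4 = 7; constraint 5: x3 + x4 = 1 — and the others hold by inspection.

Satisfiable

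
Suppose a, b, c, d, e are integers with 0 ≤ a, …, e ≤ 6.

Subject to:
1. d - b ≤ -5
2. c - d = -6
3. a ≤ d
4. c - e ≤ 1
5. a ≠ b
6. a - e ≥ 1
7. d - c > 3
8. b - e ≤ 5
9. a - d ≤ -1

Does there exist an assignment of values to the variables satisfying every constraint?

Unsatisfiable

Constraints 1, 6, 8, and 9 give d − a ≥ 1, a − e ≥ 1, e − b ≥ -5, b − d ≥ 5.
Adding all 4 inequalities: the left sides telescope to 0, and the right sides sum to 1 + 1 + (-5) + 5 = 2. So 0 ≥ 2, which is false.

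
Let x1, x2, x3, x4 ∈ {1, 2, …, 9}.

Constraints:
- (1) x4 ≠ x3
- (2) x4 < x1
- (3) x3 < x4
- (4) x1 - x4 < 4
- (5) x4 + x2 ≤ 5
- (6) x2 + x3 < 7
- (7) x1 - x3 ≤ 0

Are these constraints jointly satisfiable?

Constraints 2, 3, and 7 give x4 < x1, x1 ≤ x3, x3 < x4. Chaining: x4 < x1 ≤ x3 < x4, which forces x4 < x4 — impossible.

Unsatisfiable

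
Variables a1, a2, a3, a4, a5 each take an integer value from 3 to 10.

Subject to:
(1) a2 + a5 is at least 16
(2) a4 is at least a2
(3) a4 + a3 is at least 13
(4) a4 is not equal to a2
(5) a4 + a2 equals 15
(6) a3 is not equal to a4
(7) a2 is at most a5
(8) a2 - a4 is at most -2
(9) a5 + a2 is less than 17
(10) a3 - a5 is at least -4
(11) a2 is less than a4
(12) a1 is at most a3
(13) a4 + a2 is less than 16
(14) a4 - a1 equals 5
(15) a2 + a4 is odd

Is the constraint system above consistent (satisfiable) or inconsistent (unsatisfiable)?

One satisfying assignment is a1 = 4, a2 = 6, a3 = 6, a4 = 9, a5 = 10.
For the less obvious constraints — constraint 1: a2 + a5 = 16; constraint 3: a4 + a3 = 15; constraint 5: a4 + a2 = 15 — and the others hold by inspection.

Satisfiable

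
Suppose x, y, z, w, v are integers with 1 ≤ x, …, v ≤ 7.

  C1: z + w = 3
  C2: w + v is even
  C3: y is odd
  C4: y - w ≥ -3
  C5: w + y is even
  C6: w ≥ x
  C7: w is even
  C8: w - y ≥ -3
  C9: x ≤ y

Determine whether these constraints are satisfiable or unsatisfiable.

Constraint 7 makes w even and constraint 3 makes y odd, so w + y must be odd. Constraint 5 says w + y is even — contradiction.

Unsatisfiable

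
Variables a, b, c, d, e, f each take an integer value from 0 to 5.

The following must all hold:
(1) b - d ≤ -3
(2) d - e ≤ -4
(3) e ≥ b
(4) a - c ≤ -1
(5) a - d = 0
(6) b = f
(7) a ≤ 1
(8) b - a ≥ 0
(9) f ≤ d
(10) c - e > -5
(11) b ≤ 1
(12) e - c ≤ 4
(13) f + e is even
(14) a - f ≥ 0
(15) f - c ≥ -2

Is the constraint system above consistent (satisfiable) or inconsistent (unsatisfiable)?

Constraints 1, 2, 8, 12, 14, and 15 give c − e ≥ -4, e − d ≥ 4, d − b ≥ 3, b − a ≥ 0, a − f ≥ 0, f − c ≥ -2.
Adding all 6 inequalities: the left sides telescope to 0, and the right sides sum to (-4) + 4 + 3 + 0 + 0 + (-2) = 1. So 0 ≥ 1, which is false.

Unsatisfiable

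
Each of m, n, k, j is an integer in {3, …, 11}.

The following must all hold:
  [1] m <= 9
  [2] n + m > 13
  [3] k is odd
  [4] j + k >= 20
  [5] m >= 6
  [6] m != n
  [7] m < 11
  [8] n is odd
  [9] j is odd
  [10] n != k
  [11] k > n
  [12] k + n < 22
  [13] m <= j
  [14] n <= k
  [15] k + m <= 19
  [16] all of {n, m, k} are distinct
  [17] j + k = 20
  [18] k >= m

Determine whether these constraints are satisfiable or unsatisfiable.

Setting (m, n, k, j) = (7, 9, 11, 9) satisfies everything: constraint 2: n + m = 16; constraint 4: j + k = 20, and the others follow.

Satisfiable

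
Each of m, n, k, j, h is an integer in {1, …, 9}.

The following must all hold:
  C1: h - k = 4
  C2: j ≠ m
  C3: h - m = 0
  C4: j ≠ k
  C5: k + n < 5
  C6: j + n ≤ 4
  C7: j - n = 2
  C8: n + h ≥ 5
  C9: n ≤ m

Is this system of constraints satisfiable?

Satisfiable

Take m = 5, n = 1, k = 1, j = 3, h = 5. Then constraint 1: h - k = 4; constraint 3: h - m = 0, and every other listed constraint is also met.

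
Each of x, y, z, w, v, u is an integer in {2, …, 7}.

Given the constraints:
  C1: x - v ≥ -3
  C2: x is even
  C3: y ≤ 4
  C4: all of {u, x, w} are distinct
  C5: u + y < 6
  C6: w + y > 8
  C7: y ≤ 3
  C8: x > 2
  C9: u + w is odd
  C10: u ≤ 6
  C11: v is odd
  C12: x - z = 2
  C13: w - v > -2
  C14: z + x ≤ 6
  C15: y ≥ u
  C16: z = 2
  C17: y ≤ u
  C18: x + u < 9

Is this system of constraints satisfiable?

The assignment x = 4, y = 2, z = 2, w = 7, v = 7, u = 2 works:
  constraint 1 holds since x - v = -3.
  constraint 5 holds since u + y = 4.
The rest check out directly.

Satisfiable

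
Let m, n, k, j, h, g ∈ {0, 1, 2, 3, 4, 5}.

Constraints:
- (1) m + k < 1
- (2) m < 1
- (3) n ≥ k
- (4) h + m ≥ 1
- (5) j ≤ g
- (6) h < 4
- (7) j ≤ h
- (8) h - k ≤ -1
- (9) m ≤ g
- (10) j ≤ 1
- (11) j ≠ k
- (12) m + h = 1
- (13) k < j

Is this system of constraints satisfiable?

Constraints 7, 8, and 13 give h < k, k < j, j ≤ h. Chaining: h < k < j ≤ h, which forces h < h — impossible.

Unsatisfiable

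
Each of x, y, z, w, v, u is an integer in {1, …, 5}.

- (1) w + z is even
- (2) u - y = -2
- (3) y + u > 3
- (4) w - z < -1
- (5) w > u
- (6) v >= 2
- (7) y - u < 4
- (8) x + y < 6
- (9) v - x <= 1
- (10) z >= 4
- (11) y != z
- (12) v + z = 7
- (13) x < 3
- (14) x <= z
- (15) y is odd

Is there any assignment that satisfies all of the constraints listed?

The assignment x = 1, y = 3, z = 5, w = 3, v = 2, u = 1 works:
  constraint 2 holds since u - y = -2.
  constraint 3 holds since y + u = 4.
  constraint 4 holds since w - z = -2.
The rest check out directly.

Satisfiable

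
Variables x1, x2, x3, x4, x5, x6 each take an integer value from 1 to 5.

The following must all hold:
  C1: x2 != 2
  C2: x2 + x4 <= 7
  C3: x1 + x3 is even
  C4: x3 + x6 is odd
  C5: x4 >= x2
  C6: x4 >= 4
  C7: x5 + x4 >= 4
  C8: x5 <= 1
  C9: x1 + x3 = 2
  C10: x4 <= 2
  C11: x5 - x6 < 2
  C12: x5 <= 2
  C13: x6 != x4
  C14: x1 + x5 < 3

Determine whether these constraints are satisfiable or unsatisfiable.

From constraint 8: x5 ≤ 1. From constraint 10: x4 ≤ 2. Hence x5 + x4 ≤ 3. But constraint 7 requires x5 + x4 ≥ 4, and 4 > 3. Contradiction.

Unsatisfiable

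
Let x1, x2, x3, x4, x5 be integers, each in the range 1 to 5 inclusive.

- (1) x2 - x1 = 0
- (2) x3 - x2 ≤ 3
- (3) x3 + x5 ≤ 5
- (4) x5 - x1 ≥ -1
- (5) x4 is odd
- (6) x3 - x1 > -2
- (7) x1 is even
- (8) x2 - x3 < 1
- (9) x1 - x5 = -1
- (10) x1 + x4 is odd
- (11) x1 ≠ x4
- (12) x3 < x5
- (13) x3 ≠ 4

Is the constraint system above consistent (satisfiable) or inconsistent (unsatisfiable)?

Take x1 = 2, x2 = 2, x3 = 2, x4 = 1, x5 = 3. Then constraint 1: x2 - x1 = 0; constraint 2: x3 - x2 = 0, and every other listed constraint is also met.

Satisfiable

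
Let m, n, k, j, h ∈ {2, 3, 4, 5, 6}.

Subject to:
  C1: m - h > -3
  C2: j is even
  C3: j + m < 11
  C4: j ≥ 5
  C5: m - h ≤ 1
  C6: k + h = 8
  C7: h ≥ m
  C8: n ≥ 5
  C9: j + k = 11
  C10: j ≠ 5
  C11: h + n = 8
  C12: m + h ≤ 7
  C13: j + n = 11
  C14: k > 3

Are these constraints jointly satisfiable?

Satisfiable

Try m = 2, n = 5, k = 5, j = 6, h = 3.
Check constraint 1: m - h = -1; constraint 3: j + m = 8. The remaining constraints are straightforward to verify.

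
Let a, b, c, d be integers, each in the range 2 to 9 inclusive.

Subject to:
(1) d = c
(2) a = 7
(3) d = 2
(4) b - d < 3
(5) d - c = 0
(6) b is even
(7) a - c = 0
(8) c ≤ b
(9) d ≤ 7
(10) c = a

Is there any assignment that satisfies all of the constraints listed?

Constraint 3 fixes d = 2 and constraint 2 fixes a = 7. Constraints 1 and 10 give d = c = a, so d = a. But 2 ≠ 7 — contradiction.

Unsatisfiable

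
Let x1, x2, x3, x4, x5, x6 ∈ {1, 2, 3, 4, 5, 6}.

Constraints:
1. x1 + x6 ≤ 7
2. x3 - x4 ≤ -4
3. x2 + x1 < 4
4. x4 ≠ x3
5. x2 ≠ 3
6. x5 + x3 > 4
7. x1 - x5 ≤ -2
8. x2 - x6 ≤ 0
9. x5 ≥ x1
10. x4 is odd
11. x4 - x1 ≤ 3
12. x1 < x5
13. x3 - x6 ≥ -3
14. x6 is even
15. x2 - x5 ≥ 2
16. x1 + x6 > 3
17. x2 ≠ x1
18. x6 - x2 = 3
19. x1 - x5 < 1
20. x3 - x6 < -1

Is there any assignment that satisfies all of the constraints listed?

Unsatisfiable

Constraints 2, 7, 8, 11, 13, and 15 give x3 − x6 ≥ -3, x6 − x2 ≥ 0, x2 − x5 ≥ 2, x5 − x1 ≥ 2, x1 − x4 ≥ -3, x4 − x3 ≥ 4.
Adding all 6 inequalities: the left sides telescope to 0, and the right sides sum to (-3) + 0 + 2 + 2 + (-3) + 4 = 2. So 0 ≥ 2, which is false.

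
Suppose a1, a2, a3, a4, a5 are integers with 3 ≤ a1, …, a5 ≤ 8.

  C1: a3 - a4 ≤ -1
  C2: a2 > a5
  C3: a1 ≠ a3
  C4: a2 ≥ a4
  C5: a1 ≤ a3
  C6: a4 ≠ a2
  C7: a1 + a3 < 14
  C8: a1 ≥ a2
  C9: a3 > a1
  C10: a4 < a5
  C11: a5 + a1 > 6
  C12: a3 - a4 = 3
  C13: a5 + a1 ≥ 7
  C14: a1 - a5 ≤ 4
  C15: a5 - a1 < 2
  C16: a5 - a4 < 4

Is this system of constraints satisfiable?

Constraints 1, 2, 5, 8, and 10 give a1 ≤ a3, a3 < a4, a4 < a5, a5 < a2, a2 ≤ a1. Chaining: a1 ≤ a3 < a4 < a5 < a2 ≤ a1, which forces a1 < a1 — impossible.

Unsatisfiable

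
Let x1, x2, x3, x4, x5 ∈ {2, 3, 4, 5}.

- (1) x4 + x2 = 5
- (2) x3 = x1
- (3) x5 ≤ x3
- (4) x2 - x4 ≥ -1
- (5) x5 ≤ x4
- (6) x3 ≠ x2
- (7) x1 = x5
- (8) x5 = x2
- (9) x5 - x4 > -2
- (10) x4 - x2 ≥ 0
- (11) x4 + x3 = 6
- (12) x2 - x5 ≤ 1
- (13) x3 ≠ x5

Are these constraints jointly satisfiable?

Unsatisfiable

From constraints 2, 7, and 8, x3 = x1 = x5 = x2, so x3 = x2. But constraint 6 says x3 ≠ x2. Contradiction.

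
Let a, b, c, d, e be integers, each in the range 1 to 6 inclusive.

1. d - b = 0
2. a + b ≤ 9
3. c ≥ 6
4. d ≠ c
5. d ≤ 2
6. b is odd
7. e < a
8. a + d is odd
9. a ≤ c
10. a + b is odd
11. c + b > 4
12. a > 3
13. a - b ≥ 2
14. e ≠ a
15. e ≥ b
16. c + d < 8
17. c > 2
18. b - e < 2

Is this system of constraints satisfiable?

Take a = 6, b = 1, c = 6, d = 1, e = 1. Then constraint 1: d - b = 0; constraint 2: a + b = 7; constraint 11: c + b = 7, and every other listed constraint is also met.

Satisfiable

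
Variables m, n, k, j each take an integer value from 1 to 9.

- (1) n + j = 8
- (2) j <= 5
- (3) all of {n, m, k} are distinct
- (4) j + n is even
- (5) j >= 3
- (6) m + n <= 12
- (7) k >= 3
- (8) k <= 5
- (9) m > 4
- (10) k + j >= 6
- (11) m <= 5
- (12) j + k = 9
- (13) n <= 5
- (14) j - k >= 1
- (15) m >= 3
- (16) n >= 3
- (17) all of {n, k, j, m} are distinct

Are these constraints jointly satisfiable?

Constraints 2, 5, 7, 8, 11, 13, 15, and 16 confine each of n, k, j, m to the 3 values {3, …, 5}.
Constraint 17 requires all 4 of them to be distinct, but only 3 values are available — impossible by the pigeonhole principle.

Unsatisfiable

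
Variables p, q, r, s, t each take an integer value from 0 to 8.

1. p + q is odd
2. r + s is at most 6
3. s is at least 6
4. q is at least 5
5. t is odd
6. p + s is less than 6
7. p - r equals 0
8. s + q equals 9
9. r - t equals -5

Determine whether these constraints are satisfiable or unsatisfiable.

From constraint 3: s ≥ 6. From constraint 4: q ≥ 5. Hence s + q ≥ 11. But constraint 8 requires s + q = 9, and 9 < 11. Contradiction.

Unsatisfiable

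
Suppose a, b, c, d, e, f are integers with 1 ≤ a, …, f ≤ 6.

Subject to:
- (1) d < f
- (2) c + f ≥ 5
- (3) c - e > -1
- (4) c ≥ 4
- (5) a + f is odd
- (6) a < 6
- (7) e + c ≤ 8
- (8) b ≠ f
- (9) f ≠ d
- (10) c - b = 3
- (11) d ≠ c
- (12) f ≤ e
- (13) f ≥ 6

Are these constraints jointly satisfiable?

From constraints 12 and 13: e ≥ f ≥ 6. From constraint 4: c ≥ 4. Hence e + c ≥ 10. But constraint 7 requires e + c ≤ 8, and 8 < 10. Contradiction.

Unsatisfiable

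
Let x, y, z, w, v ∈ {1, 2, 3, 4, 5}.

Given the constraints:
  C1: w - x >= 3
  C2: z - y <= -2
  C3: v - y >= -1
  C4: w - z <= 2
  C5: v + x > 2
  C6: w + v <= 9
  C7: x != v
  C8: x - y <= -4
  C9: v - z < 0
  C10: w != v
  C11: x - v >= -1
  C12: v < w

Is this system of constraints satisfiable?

Constraints 1, 2, 3, 4, and 11 give y − z ≥ 2, z − w ≥ -2, w − x ≥ 3, x − v ≥ -1, v − y ≥ -1.
Adding all 5 inequalities: the left sides telescope to 0, and the right sides sum to 2 + (-2) + 3 + (-1) + (-1) = 1. So 0 ≥ 1, which is false.

Unsatisfiable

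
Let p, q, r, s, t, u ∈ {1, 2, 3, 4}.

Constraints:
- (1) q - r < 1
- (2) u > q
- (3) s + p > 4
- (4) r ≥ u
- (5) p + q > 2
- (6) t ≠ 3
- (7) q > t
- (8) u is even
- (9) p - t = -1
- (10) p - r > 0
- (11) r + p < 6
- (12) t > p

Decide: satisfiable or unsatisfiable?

Constraints 2, 4, 7, 10, and 12 give u ≤ r, r < p, p < t, t < q, q < u. Chaining: u ≤ r < p < t < q < u, which forces u < u — impossible.

Unsatisfiable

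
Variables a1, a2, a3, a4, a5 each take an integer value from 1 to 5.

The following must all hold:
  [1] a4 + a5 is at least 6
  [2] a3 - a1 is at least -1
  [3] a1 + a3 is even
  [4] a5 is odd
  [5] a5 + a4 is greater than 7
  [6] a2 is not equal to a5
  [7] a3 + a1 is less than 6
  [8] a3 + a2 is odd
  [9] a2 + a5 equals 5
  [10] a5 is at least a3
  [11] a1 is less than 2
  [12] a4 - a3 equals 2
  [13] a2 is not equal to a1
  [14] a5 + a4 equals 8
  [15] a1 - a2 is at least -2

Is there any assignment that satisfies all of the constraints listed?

Satisfiable

The assignment a1 = 1, a2 = 2, a3 = 3, a4 = 5, a5 = 3 works:
  constraint 1 holds since a4 + a5 = 8.
  constraint 2 holds since a3 - a1 = 2.
  constraint 5 holds since a5 + a4 = 8.
The rest check out directly.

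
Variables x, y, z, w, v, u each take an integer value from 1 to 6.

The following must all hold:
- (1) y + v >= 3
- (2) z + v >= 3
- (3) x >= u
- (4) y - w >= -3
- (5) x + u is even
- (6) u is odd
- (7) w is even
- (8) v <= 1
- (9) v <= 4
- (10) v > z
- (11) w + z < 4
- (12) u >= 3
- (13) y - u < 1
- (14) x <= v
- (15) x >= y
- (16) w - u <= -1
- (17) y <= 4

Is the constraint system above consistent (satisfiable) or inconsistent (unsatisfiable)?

Unsatisfiable

From constraints 3 and 12: x ≥ u and u ≥ 3, so x ≥ 3. From constraints 8 and 14: x ≤ v and v ≤ 1, so x ≤ 1. But 1 < 3, so no value of x works.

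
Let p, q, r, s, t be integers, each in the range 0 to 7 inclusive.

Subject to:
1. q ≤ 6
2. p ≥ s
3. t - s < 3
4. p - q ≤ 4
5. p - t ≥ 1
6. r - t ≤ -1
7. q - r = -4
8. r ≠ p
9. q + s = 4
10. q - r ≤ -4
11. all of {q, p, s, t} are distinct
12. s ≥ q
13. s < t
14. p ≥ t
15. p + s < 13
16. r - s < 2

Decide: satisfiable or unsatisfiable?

Constraints 4, 5, 6, and 10 give q − p ≥ -4, p − t ≥ 1, t − r ≥ 1, r − q ≥ 4.
Adding all 4 inequalities: the left sides telescope to 0, and the right sides sum to (-4) + 1 + 1 + 4 = 2. So 0 ≥ 2, which is false.

Unsatisfiable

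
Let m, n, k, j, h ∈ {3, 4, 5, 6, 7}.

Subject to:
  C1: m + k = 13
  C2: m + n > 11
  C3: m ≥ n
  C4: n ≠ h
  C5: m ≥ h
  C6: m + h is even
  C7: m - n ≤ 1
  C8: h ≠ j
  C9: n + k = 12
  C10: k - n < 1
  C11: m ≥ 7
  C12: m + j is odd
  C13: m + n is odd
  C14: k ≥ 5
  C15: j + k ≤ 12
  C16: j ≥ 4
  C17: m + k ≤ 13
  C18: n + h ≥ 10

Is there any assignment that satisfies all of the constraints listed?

Satisfiable

Take m = 7, n = 6, k = 6, j = 4, h = 7. Then constraint 1: m + k = 13; constraint 2: m + n = 13, and every other listed constraint is also met.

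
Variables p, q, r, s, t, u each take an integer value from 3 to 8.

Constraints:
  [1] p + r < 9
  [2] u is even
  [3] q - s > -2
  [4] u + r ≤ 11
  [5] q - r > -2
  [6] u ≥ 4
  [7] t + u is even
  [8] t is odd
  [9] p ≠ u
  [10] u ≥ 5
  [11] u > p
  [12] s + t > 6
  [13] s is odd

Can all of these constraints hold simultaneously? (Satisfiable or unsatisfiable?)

Unsatisfiable

Constraint 8 makes t odd and constraint 2 makes u even, so t + u must be odd. Constraint 7 says t + u is even — contradiction.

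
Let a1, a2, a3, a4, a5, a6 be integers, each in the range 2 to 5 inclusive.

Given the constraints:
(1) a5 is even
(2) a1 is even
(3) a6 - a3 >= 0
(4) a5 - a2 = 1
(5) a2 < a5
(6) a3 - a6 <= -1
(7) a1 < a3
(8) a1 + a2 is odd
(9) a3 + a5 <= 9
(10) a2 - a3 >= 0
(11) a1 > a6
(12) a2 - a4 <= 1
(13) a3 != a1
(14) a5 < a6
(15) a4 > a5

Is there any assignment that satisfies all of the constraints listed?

Constraints 5, 7, 10, 11, and 14 give a3 ≤ a2, a2 < a5, a5 < a6, a6 < a1, a1 < a3. Chaining: a3 ≤ a2 < a5 < a6 < a1 < a3, which forces a3 < a3 — impossible.

Unsatisfiable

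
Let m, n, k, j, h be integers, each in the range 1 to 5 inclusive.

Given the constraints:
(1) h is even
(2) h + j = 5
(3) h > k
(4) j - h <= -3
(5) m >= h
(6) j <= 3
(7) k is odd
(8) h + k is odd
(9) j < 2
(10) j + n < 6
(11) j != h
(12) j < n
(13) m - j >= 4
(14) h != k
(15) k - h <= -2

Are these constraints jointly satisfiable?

Satisfiable

Try m = 5, n = 2, k = 1, j = 1, h = 4.
Check constraint 2: h + j = 5; constraint 4: j - h = -3; constraint 10: j + n = 3. The remaining constraints are straightforward to verify.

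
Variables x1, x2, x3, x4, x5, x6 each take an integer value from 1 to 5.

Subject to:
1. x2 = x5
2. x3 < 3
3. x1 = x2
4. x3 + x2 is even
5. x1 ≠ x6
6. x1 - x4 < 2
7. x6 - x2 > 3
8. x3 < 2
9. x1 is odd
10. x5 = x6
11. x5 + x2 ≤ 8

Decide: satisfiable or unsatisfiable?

Unsatisfiable

From constraints 1, 3, and 10, x1 = x2 = x5 = x6, so x1 = x6. But constraint 5 says x1 ≠ x6. Contradiction.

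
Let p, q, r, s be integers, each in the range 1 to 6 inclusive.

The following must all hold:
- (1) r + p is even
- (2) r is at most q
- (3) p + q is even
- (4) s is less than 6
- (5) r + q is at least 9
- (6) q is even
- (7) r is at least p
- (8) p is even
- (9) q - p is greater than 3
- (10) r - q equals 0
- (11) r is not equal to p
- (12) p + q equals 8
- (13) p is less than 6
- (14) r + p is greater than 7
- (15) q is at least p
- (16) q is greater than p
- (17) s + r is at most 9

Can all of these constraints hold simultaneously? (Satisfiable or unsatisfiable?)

Satisfiable

One satisfying assignment is p = 2, q = 6, r = 6, s = 1.
For the less obvious constraints — constraint 5: r + q = 12; constraint 9: q - p = 4 — and the others hold by inspection.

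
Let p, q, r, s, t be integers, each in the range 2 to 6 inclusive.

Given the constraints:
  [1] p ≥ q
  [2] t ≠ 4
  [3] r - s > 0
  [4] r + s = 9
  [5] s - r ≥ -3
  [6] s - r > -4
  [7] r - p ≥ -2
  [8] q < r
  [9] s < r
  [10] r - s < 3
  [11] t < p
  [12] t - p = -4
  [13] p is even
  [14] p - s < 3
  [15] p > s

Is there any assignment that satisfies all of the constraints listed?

Satisfiable

Setting (p, q, r, s, t) = (6, 2, 5, 4, 2) satisfies everything: constraint 3: r - s = 1; constraint 4: r + s = 9; constraint 5: s - r = -1, and the others follow.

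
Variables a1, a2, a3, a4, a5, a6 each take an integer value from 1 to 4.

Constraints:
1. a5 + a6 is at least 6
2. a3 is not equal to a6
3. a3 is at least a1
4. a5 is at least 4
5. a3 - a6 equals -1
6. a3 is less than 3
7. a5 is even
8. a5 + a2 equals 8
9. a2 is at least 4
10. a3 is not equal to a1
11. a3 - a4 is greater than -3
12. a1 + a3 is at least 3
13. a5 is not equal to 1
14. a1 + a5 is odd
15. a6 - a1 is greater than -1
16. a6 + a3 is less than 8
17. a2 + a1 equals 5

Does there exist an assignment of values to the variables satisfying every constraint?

Satisfiable

The assignment a1 = 1, a2 = 4, a3 = 2, a4 = 3, a5 = 4, a6 = 3 works:
  constraint 1 holds since a5 + a6 = 7.
  constraint 5 holds since a3 - a6 = -1.
  constraint 8 holds since a5 + a2 = 8.
The rest check out directly.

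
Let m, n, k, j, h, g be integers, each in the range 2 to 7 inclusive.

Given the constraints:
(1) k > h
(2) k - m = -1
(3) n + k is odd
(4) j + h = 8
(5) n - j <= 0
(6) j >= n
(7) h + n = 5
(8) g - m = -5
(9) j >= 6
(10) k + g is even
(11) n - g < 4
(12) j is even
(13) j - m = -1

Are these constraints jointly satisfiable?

The assignment m = 7, n = 3, k = 6, j = 6, h = 2, g = 2 works:
  constraint 2 holds since k - m = -1.
  constraint 4 holds since j + h = 8.
The rest check out directly.

Satisfiable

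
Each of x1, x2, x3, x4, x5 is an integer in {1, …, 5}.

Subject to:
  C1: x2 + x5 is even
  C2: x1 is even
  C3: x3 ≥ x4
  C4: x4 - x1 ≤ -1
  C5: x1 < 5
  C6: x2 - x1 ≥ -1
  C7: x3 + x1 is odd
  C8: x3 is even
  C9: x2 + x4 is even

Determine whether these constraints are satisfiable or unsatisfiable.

Constraint 8 makes x3 even and constraint 2 makes x1 even, so x3 + x1 must be even. Constraint 7 says x3 + x1 is odd — contradiction.

Unsatisfiable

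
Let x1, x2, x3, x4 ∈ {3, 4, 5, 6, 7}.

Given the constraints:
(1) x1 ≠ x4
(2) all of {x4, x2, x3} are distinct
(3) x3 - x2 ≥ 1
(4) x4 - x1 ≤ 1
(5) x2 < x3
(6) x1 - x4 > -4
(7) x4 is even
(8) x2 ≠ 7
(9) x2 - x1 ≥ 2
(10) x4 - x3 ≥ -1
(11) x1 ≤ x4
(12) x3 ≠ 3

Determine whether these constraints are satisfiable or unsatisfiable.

Constraints 3, 4, 9, and 10 give x2 − x1 ≥ 2, x1 − x4 ≥ -1, x4 − x3 ≥ -1, x3 − x2 ≥ 1.
Adding all 4 inequalities: the left sides telescope to 0, and the right sides sum to 2 + (-1) + (-1) + 1 = 1. So 0 ≥ 1, which is false.

Unsatisfiable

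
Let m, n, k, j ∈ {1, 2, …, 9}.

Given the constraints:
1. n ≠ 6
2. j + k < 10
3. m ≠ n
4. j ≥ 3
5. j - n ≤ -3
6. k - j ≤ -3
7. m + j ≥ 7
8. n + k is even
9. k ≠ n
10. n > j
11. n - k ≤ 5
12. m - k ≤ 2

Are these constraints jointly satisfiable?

Constraints 5, 6, and 11 give j − k ≥ 3, k − n ≥ -5, n − j ≥ 3.
Adding all 3 inequalities: the left sides telescope to 0, and the right sides sum to 3 + (-5) + 3 = 1. So 0 ≥ 1, which is false.

Unsatisfiable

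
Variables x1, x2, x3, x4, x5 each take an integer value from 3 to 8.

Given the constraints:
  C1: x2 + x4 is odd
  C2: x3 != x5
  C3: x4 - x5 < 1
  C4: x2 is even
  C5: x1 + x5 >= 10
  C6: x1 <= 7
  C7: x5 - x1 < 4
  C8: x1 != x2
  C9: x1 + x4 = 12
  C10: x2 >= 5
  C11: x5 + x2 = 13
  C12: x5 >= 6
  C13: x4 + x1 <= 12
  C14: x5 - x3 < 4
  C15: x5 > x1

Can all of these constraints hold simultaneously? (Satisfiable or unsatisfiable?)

Satisfiable

Setting (x1, x2, x3, x4, x5) = (5, 6, 5, 7, 7) satisfies everything: constraint 3: x4 - x5 = 0; constraint 5: x1 + x5 = 12; constraint 7: x5 - x1 = 2, and the others follow.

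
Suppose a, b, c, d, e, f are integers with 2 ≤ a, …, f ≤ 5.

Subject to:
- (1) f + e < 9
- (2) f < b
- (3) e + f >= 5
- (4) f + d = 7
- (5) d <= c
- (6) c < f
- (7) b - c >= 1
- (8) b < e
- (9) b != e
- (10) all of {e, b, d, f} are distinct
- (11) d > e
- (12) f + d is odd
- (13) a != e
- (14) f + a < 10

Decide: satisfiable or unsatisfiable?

Constraints 2, 5, 6, 8, and 11 give c < f, f < b, b < e, e < d, d ≤ c. Chaining: c < f < b < e < d ≤ c, which forces c < c — impossible.

Unsatisfiable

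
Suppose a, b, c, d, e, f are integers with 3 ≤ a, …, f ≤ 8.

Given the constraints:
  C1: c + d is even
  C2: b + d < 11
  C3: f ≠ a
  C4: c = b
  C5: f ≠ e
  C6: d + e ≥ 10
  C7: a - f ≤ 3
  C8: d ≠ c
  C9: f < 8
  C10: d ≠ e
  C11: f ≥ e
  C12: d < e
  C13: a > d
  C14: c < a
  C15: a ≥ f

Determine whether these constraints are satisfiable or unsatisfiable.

Satisfiable

Setting (a, b, c, d, e, f) = (8, 6, 6, 4, 6, 7) satisfies everything: constraint 2: b + d = 10; constraint 6: d + e = 10; constraint 7: a - f = 1, and the others follow.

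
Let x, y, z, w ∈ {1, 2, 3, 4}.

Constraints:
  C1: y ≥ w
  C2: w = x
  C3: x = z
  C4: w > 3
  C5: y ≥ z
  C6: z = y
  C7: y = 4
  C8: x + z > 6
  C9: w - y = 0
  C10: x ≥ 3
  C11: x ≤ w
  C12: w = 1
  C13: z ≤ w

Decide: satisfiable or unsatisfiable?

Constraint 12 fixes w = 1 and constraint 7 fixes y = 4. Constraints 2, 3, and 6 give w = x = z = y, so w = y. But 1 ≠ 4 — contradiction.

Unsatisfiable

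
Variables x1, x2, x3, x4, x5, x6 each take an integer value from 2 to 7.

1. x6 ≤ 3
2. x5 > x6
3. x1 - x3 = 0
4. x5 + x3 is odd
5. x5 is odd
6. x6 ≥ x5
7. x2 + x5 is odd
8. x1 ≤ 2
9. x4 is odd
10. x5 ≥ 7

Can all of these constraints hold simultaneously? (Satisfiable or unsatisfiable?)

From constraint 10: x5 ≥ 7. From constraints 1 and 6: x5 ≤ x6 and x6 ≤ 3, so x5 ≤ 3. But 3 < 7, so no value of x5 works.

Unsatisfiable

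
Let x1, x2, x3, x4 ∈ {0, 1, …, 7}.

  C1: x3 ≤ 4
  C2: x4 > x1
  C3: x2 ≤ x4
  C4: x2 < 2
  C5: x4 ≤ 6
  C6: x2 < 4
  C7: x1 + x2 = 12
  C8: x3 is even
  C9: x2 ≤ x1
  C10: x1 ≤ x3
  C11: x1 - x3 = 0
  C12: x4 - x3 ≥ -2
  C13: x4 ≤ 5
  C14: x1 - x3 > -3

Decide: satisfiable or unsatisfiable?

Unsatisfiable

From constraints 1 and 10: x1 ≤ x3 ≤ 4. From constraints 3 and 5: x2 ≤ x4 ≤ 6. Hence x1 + x2 ≤ 10. But constraint 7 requires x1 + x2 = 12, and 12 > 10. Contradiction.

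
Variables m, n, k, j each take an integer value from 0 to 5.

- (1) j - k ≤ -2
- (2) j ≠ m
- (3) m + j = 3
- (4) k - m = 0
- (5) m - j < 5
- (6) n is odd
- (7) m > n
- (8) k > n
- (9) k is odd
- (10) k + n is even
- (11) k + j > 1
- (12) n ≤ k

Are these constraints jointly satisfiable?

Satisfiable

Take m = 3, n = 1, k = 3, j = 0. Then constraint 1: j - k = -3; constraint 3: m + j = 3; constraint 4: k - m = 0, and every other listed constraint is also met.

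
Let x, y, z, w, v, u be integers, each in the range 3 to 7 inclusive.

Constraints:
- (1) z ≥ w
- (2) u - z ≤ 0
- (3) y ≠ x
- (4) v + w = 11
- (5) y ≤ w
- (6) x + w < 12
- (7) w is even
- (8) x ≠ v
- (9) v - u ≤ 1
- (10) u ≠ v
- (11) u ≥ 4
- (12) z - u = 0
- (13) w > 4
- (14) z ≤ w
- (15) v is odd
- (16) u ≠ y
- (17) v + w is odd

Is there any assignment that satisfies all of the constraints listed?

Take x = 4, y = 3, z = 6, w = 6, v = 5, u = 6. Then constraint 2: u - z = 0; constraint 4: v + w = 11; constraint 6: x + w = 10, and every other listed constraint is also met.

Satisfiable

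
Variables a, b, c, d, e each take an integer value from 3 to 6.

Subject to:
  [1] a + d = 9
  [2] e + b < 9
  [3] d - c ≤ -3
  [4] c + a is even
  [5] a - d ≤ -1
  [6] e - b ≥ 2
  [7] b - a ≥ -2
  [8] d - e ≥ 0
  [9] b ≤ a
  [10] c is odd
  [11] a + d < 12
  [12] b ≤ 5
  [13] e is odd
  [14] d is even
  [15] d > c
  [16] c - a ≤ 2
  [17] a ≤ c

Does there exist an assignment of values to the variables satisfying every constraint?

Unsatisfiable

Constraints 3, 6, 7, 8, and 16 give d − e ≥ 0, e − b ≥ 2, b − a ≥ -2, a − c ≥ -2, c − d ≥ 3.
Adding all 5 inequalities: the left sides telescope to 0, and the right sides sum to 0 + 2 + (-2) + (-2) + 3 = 1. So 0 ≥ 1, which is false.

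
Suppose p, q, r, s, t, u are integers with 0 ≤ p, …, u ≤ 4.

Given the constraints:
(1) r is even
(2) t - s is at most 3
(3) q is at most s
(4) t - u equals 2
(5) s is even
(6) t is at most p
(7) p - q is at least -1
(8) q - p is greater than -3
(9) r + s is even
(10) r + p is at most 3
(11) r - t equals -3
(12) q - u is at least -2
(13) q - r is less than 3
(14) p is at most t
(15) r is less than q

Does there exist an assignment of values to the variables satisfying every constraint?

The assignment p = 3, q = 2, r = 0, s = 2, t = 3, u = 1 works:
  constraint 2 holds since t - s = 1.
  constraint 4 holds since t - u = 2.
  constraint 7 holds since p - q = 1.
The rest check out directly.

Satisfiable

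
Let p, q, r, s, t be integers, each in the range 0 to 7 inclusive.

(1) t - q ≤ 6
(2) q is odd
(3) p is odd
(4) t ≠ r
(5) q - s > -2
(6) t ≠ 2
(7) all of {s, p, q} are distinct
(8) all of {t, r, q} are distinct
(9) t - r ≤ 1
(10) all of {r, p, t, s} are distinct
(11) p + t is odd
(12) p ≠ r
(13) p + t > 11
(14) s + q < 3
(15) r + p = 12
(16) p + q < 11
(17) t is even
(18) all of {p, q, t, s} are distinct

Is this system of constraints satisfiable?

Satisfiable

Take p = 7, q = 1, r = 5, s = 0, t = 6. Then constraint 1: t - q = 5; constraint 5: q - s = 1; constraint 9: t - r = 1, and every other listed constraint is also met.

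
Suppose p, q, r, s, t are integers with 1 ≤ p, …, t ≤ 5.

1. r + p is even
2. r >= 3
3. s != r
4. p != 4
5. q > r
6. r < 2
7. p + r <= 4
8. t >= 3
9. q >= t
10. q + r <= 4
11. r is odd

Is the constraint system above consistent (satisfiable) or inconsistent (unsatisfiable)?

Unsatisfiable

From constraints 8 and 9: q ≥ t ≥ 3. From constraint 2: r ≥ 3. Hence q + r ≥ 6. But constraint 10 requires q + r ≤ 4, and 4 < 6. Contradiction.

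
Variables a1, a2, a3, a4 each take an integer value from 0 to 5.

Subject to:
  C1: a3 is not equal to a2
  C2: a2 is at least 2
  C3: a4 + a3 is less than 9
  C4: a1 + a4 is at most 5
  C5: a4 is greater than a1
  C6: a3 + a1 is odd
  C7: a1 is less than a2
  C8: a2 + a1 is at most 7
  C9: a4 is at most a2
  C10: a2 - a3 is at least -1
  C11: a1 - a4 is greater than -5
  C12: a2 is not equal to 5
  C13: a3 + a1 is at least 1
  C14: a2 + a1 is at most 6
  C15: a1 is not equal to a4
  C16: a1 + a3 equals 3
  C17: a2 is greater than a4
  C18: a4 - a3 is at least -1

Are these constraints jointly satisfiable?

Satisfiable

Take a1 = 0, a2 = 4, a3 = 3, a4 = 3. Then constraint 3: a4 + a3 = 6; constraint 4: a1 + a4 = 3; constraint 8: a2 + a1 = 4, and every other listed constraint is also met.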